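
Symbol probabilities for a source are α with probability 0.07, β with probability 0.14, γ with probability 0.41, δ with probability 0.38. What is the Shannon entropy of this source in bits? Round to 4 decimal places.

1.7235 bits

H = −Σ pᵢ log₂ pᵢ.
−0.07·log₂(0.07) = 0.2686
−0.14·log₂(0.14) = 0.3971
−0.41·log₂(0.41) = 0.5274
−0.38·log₂(0.38) = 0.5305
Sum ≈ 1.7235 → 1.7235 bits.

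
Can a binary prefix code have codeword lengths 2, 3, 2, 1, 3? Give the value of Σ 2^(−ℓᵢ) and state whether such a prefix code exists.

1.25; no

With common denominator 2^3 = 8: Σ 2^(−ℓᵢ) = 2/8 + 1/8 + 2/8 + 4/8 + 1/8 = 10/8 = 1.25.
Kraft's inequality requires Σ ≤ 1; here Σ = 1.25 > 1, so no such prefix code exists.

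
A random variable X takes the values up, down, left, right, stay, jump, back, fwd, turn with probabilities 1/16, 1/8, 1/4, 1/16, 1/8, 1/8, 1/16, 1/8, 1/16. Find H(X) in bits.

Each probability is a power of 1/2, so log₂(1/p) is an integer.
H = Σ p·log₂(1/p) = 1/16·4 + 1/8·3 + 1/4·2 + 1/16·4 + 1/8·3 + 1/8·3 + 1/16·4 + 1/8·3 + 1/16·4 = 3 bits.

3 bits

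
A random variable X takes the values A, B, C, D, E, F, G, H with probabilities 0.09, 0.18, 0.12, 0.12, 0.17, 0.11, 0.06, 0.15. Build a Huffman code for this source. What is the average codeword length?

2.97 bits/symbol

Repeatedly combine the two least-probable nodes; the expected code length is the sum of the merged weights.
merge 3/50 + 9/100 → 3/20
merge 11/100 + 3/25 → 23/100
merge 3/25 + 3/20 → 27/100
merge 3/20 + 17/100 → 8/25
merge 9/50 + 23/100 → 41/100
merge 27/100 + 8/25 → 59/100
merge 41/100 + 59/100 → 1
L = 3/20 + 23/100 + 27/100 + 8/25 + 41/100 + 59/100 + 1 = 297/100 = 2.97 bits/symbol.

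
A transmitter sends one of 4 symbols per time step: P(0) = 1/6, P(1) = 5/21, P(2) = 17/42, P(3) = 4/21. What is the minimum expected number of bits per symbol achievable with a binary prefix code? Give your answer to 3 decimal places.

Repeatedly combine the two least-probable nodes; the expected code length is the sum of the merged weights.
merge 1/6 + 4/21 → 5/14
merge 5/21 + 5/14 → 25/42
merge 17/42 + 25/42 → 1
L = 5/14 + 25/42 + 1 = 41/21 ≈ 1.952 bits/symbol.

1.952 bits/symbol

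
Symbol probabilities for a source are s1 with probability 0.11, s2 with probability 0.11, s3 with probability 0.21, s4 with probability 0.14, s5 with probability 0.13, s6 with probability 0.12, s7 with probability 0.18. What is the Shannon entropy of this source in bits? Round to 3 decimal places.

H = −Σ pᵢ log₂ pᵢ.
−0.11·log₂(0.11) = 0.3503
−0.11·log₂(0.11) = 0.3503
−0.21·log₂(0.21) = 0.4728
−0.14·log₂(0.14) = 0.3971
−0.13·log₂(0.13) = 0.3826
−0.12·log₂(0.12) = 0.3671
−0.18·log₂(0.18) = 0.4453
Sum ≈ 2.7655 → 2.766 bits.

2.766 bits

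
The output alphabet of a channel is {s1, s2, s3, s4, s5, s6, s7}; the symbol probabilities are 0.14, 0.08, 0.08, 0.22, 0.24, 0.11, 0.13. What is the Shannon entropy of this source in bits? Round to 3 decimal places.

H = −Σ pᵢ log₂ pᵢ.
−0.14·log₂(0.14) = 0.3971
−0.08·log₂(0.08) = 0.2915
−0.08·log₂(0.08) = 0.2915
−0.22·log₂(0.22) = 0.4806
−0.24·log₂(0.24) = 0.4941
−0.11·log₂(0.11) = 0.3503
−0.13·log₂(0.13) = 0.3826
Sum ≈ 2.6878 → 2.688 bits.

2.688 bits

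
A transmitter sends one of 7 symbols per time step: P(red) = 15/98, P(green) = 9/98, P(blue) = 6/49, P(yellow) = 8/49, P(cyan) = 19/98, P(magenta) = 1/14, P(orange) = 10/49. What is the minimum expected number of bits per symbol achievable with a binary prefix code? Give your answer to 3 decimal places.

Repeatedly combine the two least-probable nodes; the expected code length is the sum of the merged weights.
merge 1/14 + 9/98 → 8/49
merge 6/49 + 15/98 → 27/98
merge 8/49 + 8/49 → 16/49
merge 19/98 + 10/49 → 39/98
merge 27/98 + 16/49 → 59/98
merge 39/98 + 59/98 → 1
L = 8/49 + 27/98 + 16/49 + 39/98 + 59/98 + 1 = 271/98 ≈ 2.765 bits/symbol.

2.765 bits/symbol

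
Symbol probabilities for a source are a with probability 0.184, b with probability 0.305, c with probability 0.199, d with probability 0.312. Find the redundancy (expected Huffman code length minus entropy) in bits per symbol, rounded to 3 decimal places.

Entropy H = −Σ p log₂ p ≈ 1.9597 bits.
Huffman merges: 23/125+199/1000→383/1000; 61/200+39/125→617/1000; 383/1000+617/1000→1. L = 2 ≈ 2.0000.
L − H = 2.0000 − 1.9597 = 0.040 bits.

0.040 bits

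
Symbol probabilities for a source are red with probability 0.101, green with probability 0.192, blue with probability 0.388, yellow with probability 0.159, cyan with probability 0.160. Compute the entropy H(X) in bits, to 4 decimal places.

H = −Σ pᵢ log₂ pᵢ.
−0.101·log₂(0.101) = 0.3341
−0.192·log₂(0.192) = 0.4571
−0.388·log₂(0.388) = 0.5300
−0.159·log₂(0.159) = 0.4218
−0.160·log₂(0.160) = 0.4230
Sum ≈ 2.1660 → 2.1660 bits.

2.1660 bits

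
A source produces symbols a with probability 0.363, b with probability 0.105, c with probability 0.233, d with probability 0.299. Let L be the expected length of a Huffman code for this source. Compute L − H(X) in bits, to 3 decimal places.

0.092 bits

Entropy H = −Σ p log₂ p ≈ 1.8826 bits.
Huffman merges: 21/200+233/1000→169/500; 299/1000+169/500→637/1000; 363/1000+637/1000→1. L = 79/40 ≈ 1.9750.
L − H = 1.9750 − 1.8826 = 0.092 bits.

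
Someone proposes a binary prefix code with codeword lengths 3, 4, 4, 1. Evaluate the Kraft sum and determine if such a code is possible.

0.75; yes

With common denominator 2^4 = 16: Σ 2^(−ℓᵢ) = 2/16 + 1/16 + 1/16 + 8/16 = 12/16 = 0.75.
Kraft's inequality requires Σ ≤ 1; here Σ = 0.75 ≤ 1, so such a prefix code exists.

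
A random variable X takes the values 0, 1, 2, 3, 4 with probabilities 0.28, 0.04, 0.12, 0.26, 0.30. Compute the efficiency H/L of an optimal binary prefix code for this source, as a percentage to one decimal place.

Entropy H = −Σ p log₂ p ≈ 2.0934 bits.
Huffman merges: 1/25+3/25→4/25; 4/25+13/50→21/50; 7/25+3/10→29/50; 21/50+29/50→1. L = 54/25 ≈ 2.1600.
Efficiency = H/L = 2.0934/2.1600 = 96.9%.

96.9%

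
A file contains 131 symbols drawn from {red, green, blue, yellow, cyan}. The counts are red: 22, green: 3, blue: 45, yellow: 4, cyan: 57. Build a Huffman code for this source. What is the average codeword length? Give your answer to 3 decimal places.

Probabilities are the counts divided by 131.
Repeatedly combine the two least-probable nodes; the expected code length is the sum of the merged weights.
merge 3/131 + 4/131 → 7/131
merge 7/131 + 22/131 → 29/131
merge 29/131 + 45/131 → 74/131
merge 57/131 + 74/131 → 1
L = 7/131 + 29/131 + 74/131 + 1 = 241/131 ≈ 1.840 bits/symbol.

1.840 bits/symbol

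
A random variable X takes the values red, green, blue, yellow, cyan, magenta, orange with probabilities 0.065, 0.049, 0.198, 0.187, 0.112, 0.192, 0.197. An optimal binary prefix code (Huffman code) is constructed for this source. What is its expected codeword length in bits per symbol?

2.719 bits/symbol

Repeatedly combine the two least-probable nodes; the expected code length is the sum of the merged weights.
merge 49/1000 + 13/200 → 57/500
merge 14/125 + 57/500 → 113/500
merge 187/1000 + 24/125 → 379/1000
merge 197/1000 + 99/500 → 79/200
merge 113/500 + 379/1000 → 121/200
merge 79/200 + 121/200 → 1
L = 57/500 + 113/500 + 379/1000 + 79/200 + 121/200 + 1 = 2719/1000 = 2.719 bits/symbol.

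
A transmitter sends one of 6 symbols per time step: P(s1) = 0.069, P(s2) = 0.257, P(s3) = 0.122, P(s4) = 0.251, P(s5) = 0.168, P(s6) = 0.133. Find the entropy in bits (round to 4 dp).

2.4602 bits

H = −Σ pᵢ log₂ pᵢ.
−0.069·log₂(0.069) = 0.2662
−0.257·log₂(0.257) = 0.5038
−0.122·log₂(0.122) = 0.3703
−0.251·log₂(0.251) = 0.5006
−0.168·log₂(0.168) = 0.4323
−0.133·log₂(0.133) = 0.3871
Sum ≈ 2.4602 → 2.4602 bits.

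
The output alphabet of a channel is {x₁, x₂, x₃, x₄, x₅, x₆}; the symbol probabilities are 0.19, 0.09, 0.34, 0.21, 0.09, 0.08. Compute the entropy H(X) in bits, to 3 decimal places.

2.374 bits

H = −Σ pᵢ log₂ pᵢ.
−0.19·log₂(0.19) = 0.4552
−0.09·log₂(0.09) = 0.3127
−0.34·log₂(0.34) = 0.5292
−0.21·log₂(0.21) = 0.4728
−0.09·log₂(0.09) = 0.3127
−0.08·log₂(0.08) = 0.2915
Sum ≈ 2.3740 → 2.374 bits.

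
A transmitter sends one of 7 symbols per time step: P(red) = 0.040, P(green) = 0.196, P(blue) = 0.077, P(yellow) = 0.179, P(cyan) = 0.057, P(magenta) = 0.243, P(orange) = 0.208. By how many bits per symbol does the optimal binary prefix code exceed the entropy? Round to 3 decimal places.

0.046 bits

Entropy H = −Σ p log₂ p ≈ 2.5784 bits.
Huffman merges: 1/25+57/1000→97/1000; 77/1000+97/1000→87/500; 87/500+179/1000→353/1000; 49/250+26/125→101/250; 243/1000+353/1000→149/250; 101/250+149/250→1. L = 328/125 ≈ 2.6240.
L − H = 2.6240 − 2.5784 = 0.046 bits.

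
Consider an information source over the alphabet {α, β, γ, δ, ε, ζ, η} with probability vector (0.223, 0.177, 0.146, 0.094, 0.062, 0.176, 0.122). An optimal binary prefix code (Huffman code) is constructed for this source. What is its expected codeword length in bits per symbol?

Repeatedly combine the two least-probable nodes; the expected code length is the sum of the merged weights.
merge 31/500 + 47/500 → 39/250
merge 61/500 + 73/500 → 67/250
merge 39/250 + 22/125 → 83/250
merge 177/1000 + 223/1000 → 2/5
merge 67/250 + 83/250 → 3/5
merge 2/5 + 3/5 → 1
L = 39/250 + 67/250 + 83/250 + 2/5 + 3/5 + 1 = 689/250 = 2.756 bits/symbol.

2.756 bits/symbol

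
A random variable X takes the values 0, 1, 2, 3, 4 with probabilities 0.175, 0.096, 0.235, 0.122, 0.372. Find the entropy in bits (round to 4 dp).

H = −Σ pᵢ log₂ pᵢ.
−0.175·log₂(0.175) = 0.4401
−0.096·log₂(0.096) = 0.3246
−0.235·log₂(0.235) = 0.4910
−0.122·log₂(0.122) = 0.3703
−0.372·log₂(0.372) = 0.5307
Sum ≈ 2.1566 → 2.1566 bits.

2.1566 bits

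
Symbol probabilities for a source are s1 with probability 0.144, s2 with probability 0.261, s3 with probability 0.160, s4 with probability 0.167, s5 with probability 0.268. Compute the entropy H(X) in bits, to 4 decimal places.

H = −Σ pᵢ log₂ pᵢ.
−0.144·log₂(0.144) = 0.4026
−0.261·log₂(0.261) = 0.5058
−0.160·log₂(0.160) = 0.4230
−0.167·log₂(0.167) = 0.4312
−0.268·log₂(0.268) = 0.5091
Sum ≈ 2.2717 → 2.2717 bits.

2.2717 bits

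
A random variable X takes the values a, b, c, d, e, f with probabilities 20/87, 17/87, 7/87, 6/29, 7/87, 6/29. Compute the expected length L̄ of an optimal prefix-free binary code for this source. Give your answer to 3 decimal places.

2.517 bits/symbol

Repeatedly combine the two least-probable nodes; the expected code length is the sum of the merged weights.
merge 7/87 + 7/87 → 14/87
merge 14/87 + 17/87 → 31/87
merge 6/29 + 6/29 → 12/29
merge 20/87 + 31/87 → 17/29
merge 12/29 + 17/29 → 1
L = 14/87 + 31/87 + 12/29 + 17/29 + 1 = 73/29 ≈ 2.517 bits/symbol.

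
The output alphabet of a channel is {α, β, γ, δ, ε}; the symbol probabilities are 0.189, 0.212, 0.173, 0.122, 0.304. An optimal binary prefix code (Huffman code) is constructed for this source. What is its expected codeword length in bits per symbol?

2.295 bits/symbol

Repeatedly combine the two least-probable nodes; the expected code length is the sum of the merged weights.
merge 61/500 + 173/1000 → 59/200
merge 189/1000 + 53/250 → 401/1000
merge 59/200 + 38/125 → 599/1000
merge 401/1000 + 599/1000 → 1
L = 59/200 + 401/1000 + 599/1000 + 1 = 459/200 = 2.295 bits/symbol.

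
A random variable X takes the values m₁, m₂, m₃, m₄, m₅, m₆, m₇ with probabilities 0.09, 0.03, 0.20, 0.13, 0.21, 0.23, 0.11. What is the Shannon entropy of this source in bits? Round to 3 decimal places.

2.622 bits

H = −Σ pᵢ log₂ pᵢ.
−0.09·log₂(0.09) = 0.3127
−0.03·log₂(0.03) = 0.1518
−0.20·log₂(0.20) = 0.4644
−0.13·log₂(0.13) = 0.3826
−0.21·log₂(0.21) = 0.4728
−0.23·log₂(0.23) = 0.4877
−0.11·log₂(0.11) = 0.3503
Sum ≈ 2.6222 → 2.622 bits.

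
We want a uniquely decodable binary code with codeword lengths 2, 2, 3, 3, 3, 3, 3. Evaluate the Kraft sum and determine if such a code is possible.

1.125; no

With common denominator 2^3 = 8: Σ 2^(−ℓᵢ) = 2/8 + 2/8 + 1/8 + 1/8 + 1/8 + 1/8 + 1/8 = 9/8 = 1.125.
Kraft's inequality requires Σ ≤ 1; here Σ = 1.125 > 1, so no such prefix code exists.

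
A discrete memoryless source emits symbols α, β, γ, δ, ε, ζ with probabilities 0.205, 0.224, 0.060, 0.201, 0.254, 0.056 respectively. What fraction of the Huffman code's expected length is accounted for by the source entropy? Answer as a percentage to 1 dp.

98.5%

Entropy H = −Σ p log₂ p ≈ 2.3960 bits.
Huffman merges: 7/125+3/50→29/250; 29/250+201/1000→317/1000; 41/200+28/125→429/1000; 127/500+317/1000→571/1000; 429/1000+571/1000→1. L = 2433/1000 ≈ 2.4330.
Efficiency = H/L = 2.3960/2.4330 = 98.5%.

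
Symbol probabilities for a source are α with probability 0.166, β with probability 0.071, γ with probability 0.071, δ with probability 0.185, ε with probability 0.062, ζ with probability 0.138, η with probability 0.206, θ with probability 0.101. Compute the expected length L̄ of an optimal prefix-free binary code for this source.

2.914 bits/symbol

Repeatedly combine the two least-probable nodes; the expected code length is the sum of the merged weights.
merge 31/500 + 71/1000 → 133/1000
merge 71/1000 + 101/1000 → 43/250
merge 133/1000 + 69/500 → 271/1000
merge 83/500 + 43/250 → 169/500
merge 37/200 + 103/500 → 391/1000
merge 271/1000 + 169/500 → 609/1000
merge 391/1000 + 609/1000 → 1
L = 133/1000 + 43/250 + 271/1000 + 169/500 + 391/1000 + 609/1000 + 1 = 1457/500 = 2.914 bits/symbol.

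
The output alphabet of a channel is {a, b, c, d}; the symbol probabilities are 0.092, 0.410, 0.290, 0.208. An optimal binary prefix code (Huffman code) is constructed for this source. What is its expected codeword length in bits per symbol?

Repeatedly combine the two least-probable nodes; the expected code length is the sum of the merged weights.
merge 23/250 + 26/125 → 3/10
merge 29/100 + 3/10 → 59/100
merge 41/100 + 59/100 → 1
L = 3/10 + 59/100 + 1 = 189/100 = 1.89 bits/symbol.

1.89 bits/symbol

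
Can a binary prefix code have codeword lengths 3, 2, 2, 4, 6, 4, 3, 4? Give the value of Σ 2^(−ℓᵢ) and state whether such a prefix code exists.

0.953125; yes

With common denominator 2^6 = 64: Σ 2^(−ℓᵢ) = 8/64 + 16/64 + 16/64 + 4/64 + 1/64 + 4/64 + 8/64 + 4/64 = 61/64 = 0.953125.
Kraft's inequality requires Σ ≤ 1; here Σ = 0.953125 ≤ 1, so such a prefix code exists.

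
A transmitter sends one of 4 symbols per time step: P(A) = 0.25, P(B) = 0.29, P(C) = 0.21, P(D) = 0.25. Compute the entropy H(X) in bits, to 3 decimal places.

1.991 bits

H = −Σ pᵢ log₂ pᵢ.
−0.25·log₂(0.25) = 0.5000
−0.29·log₂(0.29) = 0.5179
−0.21·log₂(0.21) = 0.4728
−0.25·log₂(0.25) = 0.5000
Sum ≈ 1.9907 → 1.991 bits.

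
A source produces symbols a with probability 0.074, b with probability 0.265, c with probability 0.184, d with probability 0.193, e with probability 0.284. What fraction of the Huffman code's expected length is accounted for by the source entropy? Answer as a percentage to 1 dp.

97.8%

Entropy H = −Σ p log₂ p ≈ 2.2089 bits.
Huffman merges: 37/500+23/125→129/500; 193/1000+129/500→451/1000; 53/200+71/250→549/1000; 451/1000+549/1000→1. L = 1129/500 ≈ 2.2580.
Efficiency = H/L = 2.2089/2.2580 = 97.8%.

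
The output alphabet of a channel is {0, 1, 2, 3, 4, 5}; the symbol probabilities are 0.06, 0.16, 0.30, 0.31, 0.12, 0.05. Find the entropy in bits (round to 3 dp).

H = −Σ pᵢ log₂ pᵢ.
−0.06·log₂(0.06) = 0.2435
−0.16·log₂(0.16) = 0.4230
−0.30·log₂(0.30) = 0.5211
−0.31·log₂(0.31) = 0.5238
−0.12·log₂(0.12) = 0.3671
−0.05·log₂(0.05) = 0.2161
Sum ≈ 2.2946 → 2.295 bits.

2.295 bits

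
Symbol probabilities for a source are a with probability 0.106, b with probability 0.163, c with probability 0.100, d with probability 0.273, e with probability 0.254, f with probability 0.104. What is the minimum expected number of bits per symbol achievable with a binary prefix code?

Repeatedly combine the two least-probable nodes; the expected code length is the sum of the merged weights.
merge 1/10 + 13/125 → 51/250
merge 53/500 + 163/1000 → 269/1000
merge 51/250 + 127/500 → 229/500
merge 269/1000 + 273/1000 → 271/500
merge 229/500 + 271/500 → 1
L = 51/250 + 269/1000 + 229/500 + 271/500 + 1 = 2473/1000 = 2.473 bits/symbol.

2.473 bits/symbol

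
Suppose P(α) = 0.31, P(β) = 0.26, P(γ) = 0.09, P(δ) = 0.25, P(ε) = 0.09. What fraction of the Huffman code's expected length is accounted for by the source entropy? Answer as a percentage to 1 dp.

98.8%

Entropy H = −Σ p log₂ p ≈ 2.1544 bits.
Huffman merges: 9/100+9/100→9/50; 9/50+1/4→43/100; 13/50+31/100→57/100; 43/100+57/100→1. L = 109/50 ≈ 2.1800.
Efficiency = H/L = 2.1544/2.1800 = 98.8%.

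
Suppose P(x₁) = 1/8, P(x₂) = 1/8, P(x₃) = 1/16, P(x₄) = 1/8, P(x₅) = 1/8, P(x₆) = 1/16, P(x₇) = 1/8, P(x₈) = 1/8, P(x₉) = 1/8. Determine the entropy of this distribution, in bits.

Each probability is a power of 1/2, so log₂(1/p) is an integer.
H = Σ p·log₂(1/p) = 1/8·3 + 1/8·3 + 1/16·4 + 1/8·3 + 1/8·3 + 1/16·4 + 1/8·3 + 1/8·3 + 1/8·3 = 3.125 bits.

3.125 bits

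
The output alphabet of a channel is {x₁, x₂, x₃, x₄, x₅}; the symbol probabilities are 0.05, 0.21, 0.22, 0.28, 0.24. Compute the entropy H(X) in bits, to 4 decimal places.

H = −Σ pᵢ log₂ pᵢ.
−0.05·log₂(0.05) = 0.2161
−0.21·log₂(0.21) = 0.4728
−0.22·log₂(0.22) = 0.4806
−0.28·log₂(0.28) = 0.5142
−0.24·log₂(0.24) = 0.4941
Sum ≈ 2.1778 → 2.1778 bits.

2.1778 bits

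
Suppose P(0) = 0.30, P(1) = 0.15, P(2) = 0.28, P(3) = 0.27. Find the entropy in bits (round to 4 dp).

1.9559 bits

H = −Σ pᵢ log₂ pᵢ.
−0.30·log₂(0.30) = 0.5211
−0.15·log₂(0.15) = 0.4105
−0.28·log₂(0.28) = 0.5142
−0.27·log₂(0.27) = 0.5100
Sum ≈ 1.9559 → 1.9559 bits.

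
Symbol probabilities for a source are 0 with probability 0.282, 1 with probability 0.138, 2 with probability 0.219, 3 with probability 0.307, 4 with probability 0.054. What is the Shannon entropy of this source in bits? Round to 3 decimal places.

H = −Σ pᵢ log₂ pᵢ.
−0.282·log₂(0.282) = 0.5150
−0.138·log₂(0.138) = 0.3943
−0.219·log₂(0.219) = 0.4798
−0.307·log₂(0.307) = 0.5230
−0.054·log₂(0.054) = 0.2274
Sum ≈ 2.1395 → 2.140 bits.

2.140 bits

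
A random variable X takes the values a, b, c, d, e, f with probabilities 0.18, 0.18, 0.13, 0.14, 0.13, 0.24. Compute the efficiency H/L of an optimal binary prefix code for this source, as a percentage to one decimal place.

98.7%

Entropy H = −Σ p log₂ p ≈ 2.5471 bits.
Huffman merges: 13/100+13/100→13/50; 7/50+9/50→8/25; 9/50+6/25→21/50; 13/50+8/25→29/50; 21/50+29/50→1. L = 129/50 ≈ 2.5800.
Efficiency = H/L = 2.5471/2.5800 = 98.7%.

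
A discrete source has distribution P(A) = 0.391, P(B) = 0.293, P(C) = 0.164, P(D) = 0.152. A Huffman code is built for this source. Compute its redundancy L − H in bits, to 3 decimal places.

0.036 bits

Entropy H = −Σ p log₂ p ≈ 1.8895 bits.
Huffman merges: 19/125+41/250→79/250; 293/1000+79/250→609/1000; 391/1000+609/1000→1. L = 77/40 ≈ 1.9250.
L − H = 1.9250 − 1.8895 = 0.036 bits.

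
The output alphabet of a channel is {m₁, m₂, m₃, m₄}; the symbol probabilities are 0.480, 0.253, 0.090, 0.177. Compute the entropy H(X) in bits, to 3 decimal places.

H = −Σ pᵢ log₂ pᵢ.
−0.480·log₂(0.480) = 0.5083
−0.253·log₂(0.253) = 0.5016
−0.090·log₂(0.090) = 0.3127
−0.177·log₂(0.177) = 0.4422
Sum ≈ 1.7647 → 1.765 bits.

1.765 bits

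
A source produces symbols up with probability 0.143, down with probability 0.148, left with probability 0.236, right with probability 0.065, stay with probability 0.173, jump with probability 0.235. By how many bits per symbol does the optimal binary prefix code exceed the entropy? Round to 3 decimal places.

0.043 bits

Entropy H = −Σ p log₂ p ≈ 2.4860 bits.
Huffman merges: 13/200+143/1000→26/125; 37/250+173/1000→321/1000; 26/125+47/200→443/1000; 59/250+321/1000→557/1000; 443/1000+557/1000→1. L = 2529/1000 ≈ 2.5290.
L − H = 2.5290 − 2.4860 = 0.043 bits.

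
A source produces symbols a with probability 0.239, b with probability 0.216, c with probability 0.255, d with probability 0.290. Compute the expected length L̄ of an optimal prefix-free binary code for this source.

2 bits/symbol

Repeatedly combine the two least-probable nodes; the expected code length is the sum of the merged weights.
merge 27/125 + 239/1000 → 91/200
merge 51/200 + 29/100 → 109/200
merge 91/200 + 109/200 → 1
L = 91/200 + 109/200 + 1 = 2 bits/symbol.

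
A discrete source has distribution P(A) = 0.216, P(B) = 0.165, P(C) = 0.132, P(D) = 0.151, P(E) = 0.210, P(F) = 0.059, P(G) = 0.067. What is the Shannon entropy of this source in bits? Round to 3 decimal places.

H = −Σ pᵢ log₂ pᵢ.
−0.216·log₂(0.216) = 0.4776
−0.165·log₂(0.165) = 0.4289
−0.132·log₂(0.132) = 0.3856
−0.151·log₂(0.151) = 0.4118
−0.210·log₂(0.210) = 0.4728
−0.059·log₂(0.059) = 0.2409
−0.067·log₂(0.067) = 0.2613
Sum ≈ 2.6789 → 2.679 bits.

2.679 bits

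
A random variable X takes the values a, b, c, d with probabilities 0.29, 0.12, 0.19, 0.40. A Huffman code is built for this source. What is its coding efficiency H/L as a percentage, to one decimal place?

97.9%

Entropy H = −Σ p log₂ p ≈ 1.8690 bits.
Huffman merges: 3/25+19/100→31/100; 29/100+31/100→3/5; 2/5+3/5→1. L = 191/100 ≈ 1.9100.
Efficiency = H/L = 1.8690/1.9100 = 97.9%.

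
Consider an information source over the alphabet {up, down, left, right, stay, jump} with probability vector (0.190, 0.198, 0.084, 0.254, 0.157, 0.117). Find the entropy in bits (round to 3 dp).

2.502 bits

H = −Σ pᵢ log₂ pᵢ.
−0.190·log₂(0.190) = 0.4552
−0.198·log₂(0.198) = 0.4626
−0.084·log₂(0.084) = 0.3002
−0.254·log₂(0.254) = 0.5022
−0.157·log₂(0.157) = 0.4194
−0.117·log₂(0.117) = 0.3622
Sum ≈ 2.5017 → 2.502 bits.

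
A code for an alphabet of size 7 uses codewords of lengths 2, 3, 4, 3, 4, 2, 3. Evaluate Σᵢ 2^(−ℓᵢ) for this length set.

1

With common denominator 2^4 = 16: Σ 2^(−ℓᵢ) = 4/16 + 2/16 + 1/16 + 2/16 + 1/16 + 4/16 + 2/16 = 16/16 = 1.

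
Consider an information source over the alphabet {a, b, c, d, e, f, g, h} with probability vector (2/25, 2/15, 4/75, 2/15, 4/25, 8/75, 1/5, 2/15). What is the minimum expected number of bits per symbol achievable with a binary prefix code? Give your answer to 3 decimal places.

2.933 bits/symbol

Repeatedly combine the two least-probable nodes; the expected code length is the sum of the merged weights.
merge 4/75 + 2/25 → 2/15
merge 8/75 + 2/15 → 6/25
merge 2/15 + 2/15 → 4/15
merge 2/15 + 4/25 → 22/75
merge 1/5 + 6/25 → 11/25
merge 4/15 + 22/75 → 14/25
merge 11/25 + 14/25 → 1
L = 2/15 + 6/25 + 4/15 + 22/75 + 11/25 + 14/25 + 1 = 44/15 ≈ 2.933 bits/symbol.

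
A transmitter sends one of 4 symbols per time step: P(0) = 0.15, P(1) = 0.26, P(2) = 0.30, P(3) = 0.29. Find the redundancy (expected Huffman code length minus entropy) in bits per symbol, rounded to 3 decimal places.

Entropy H = −Σ p log₂ p ≈ 1.9548 bits.
Huffman merges: 3/20+13/50→41/100; 29/100+3/10→59/100; 41/100+59/100→1. L = 2 ≈ 2.0000.
L − H = 2.0000 − 1.9548 = 0.045 bits.

0.045 bits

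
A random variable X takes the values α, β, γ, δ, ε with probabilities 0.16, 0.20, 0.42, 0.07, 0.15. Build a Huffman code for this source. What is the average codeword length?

2.16 bits/symbol

Repeatedly combine the two least-probable nodes; the expected code length is the sum of the merged weights.
merge 7/100 + 3/20 → 11/50
merge 4/25 + 1/5 → 9/25
merge 11/50 + 9/25 → 29/50
merge 21/50 + 29/50 → 1
L = 11/50 + 9/25 + 29/50 + 1 = 54/25 = 2.16 bits/symbol.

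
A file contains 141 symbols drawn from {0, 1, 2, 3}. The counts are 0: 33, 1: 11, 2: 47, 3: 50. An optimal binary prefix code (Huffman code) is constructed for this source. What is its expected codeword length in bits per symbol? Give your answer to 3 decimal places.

Probabilities are the counts divided by 141.
Repeatedly combine the two least-probable nodes; the expected code length is the sum of the merged weights.
merge 11/141 + 11/47 → 44/141
merge 44/141 + 1/3 → 91/141
merge 50/141 + 91/141 → 1
L = 44/141 + 91/141 + 1 = 92/47 ≈ 1.957 bits/symbol.

1.957 bits/symbol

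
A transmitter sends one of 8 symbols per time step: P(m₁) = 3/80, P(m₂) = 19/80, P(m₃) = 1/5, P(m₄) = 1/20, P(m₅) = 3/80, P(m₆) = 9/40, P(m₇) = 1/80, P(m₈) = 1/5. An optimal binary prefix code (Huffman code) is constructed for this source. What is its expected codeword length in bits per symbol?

2.6125 bits/symbol

Repeatedly combine the two least-probable nodes; the expected code length is the sum of the merged weights.
merge 1/80 + 3/80 → 1/20
merge 3/80 + 1/20 → 7/80
merge 1/20 + 7/80 → 11/80
merge 11/80 + 1/5 → 27/80
merge 1/5 + 9/40 → 17/40
merge 19/80 + 27/80 → 23/40
merge 17/40 + 23/40 → 1
L = 1/20 + 7/80 + 11/80 + 27/80 + 17/40 + 23/40 + 1 = 209/80 = 2.6125 bits/symbol.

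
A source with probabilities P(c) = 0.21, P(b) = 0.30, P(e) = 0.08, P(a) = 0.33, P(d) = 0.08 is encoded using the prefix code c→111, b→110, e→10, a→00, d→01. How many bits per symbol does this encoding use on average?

L̄ = Σ pᵢ·ℓᵢ = 0.21·3 + 0.30·3 + 0.08·2 + 0.33·2 + 0.08·2 = 2.51 bits/symbol.

2.51 bits/symbol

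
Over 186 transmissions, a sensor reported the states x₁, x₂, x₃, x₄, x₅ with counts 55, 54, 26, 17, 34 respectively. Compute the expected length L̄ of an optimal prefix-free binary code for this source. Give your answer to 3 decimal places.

Probabilities are the counts divided by 186.
Repeatedly combine the two least-probable nodes; the expected code length is the sum of the merged weights.
merge 17/186 + 13/93 → 43/186
merge 17/93 + 43/186 → 77/186
merge 9/31 + 55/186 → 109/186
merge 77/186 + 109/186 → 1
L = 43/186 + 77/186 + 109/186 + 1 = 415/186 ≈ 2.231 bits/symbol.

2.231 bits/symbol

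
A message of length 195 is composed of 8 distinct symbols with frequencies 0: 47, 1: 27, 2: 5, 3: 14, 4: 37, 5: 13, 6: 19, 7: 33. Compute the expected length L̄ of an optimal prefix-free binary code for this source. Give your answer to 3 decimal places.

Probabilities are the counts divided by 195.
Repeatedly combine the two least-probable nodes; the expected code length is the sum of the merged weights.
merge 1/39 + 1/15 → 6/65
merge 14/195 + 6/65 → 32/195
merge 19/195 + 9/65 → 46/195
merge 32/195 + 11/65 → 1/3
merge 37/195 + 46/195 → 83/195
merge 47/195 + 1/3 → 112/195
merge 83/195 + 112/195 → 1
L = 6/65 + 32/195 + 46/195 + 1/3 + 83/195 + 112/195 + 1 = 551/195 ≈ 2.826 bits/symbol.

2.826 bits/symbol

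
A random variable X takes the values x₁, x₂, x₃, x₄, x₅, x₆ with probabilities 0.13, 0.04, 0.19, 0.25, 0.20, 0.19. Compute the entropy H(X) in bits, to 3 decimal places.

2.443 bits

H = −Σ pᵢ log₂ pᵢ.
−0.13·log₂(0.13) = 0.3826
−0.04·log₂(0.04) = 0.1858
−0.19·log₂(0.19) = 0.4552
−0.25·log₂(0.25) = 0.5000
−0.20·log₂(0.20) = 0.4644
−0.19·log₂(0.19) = 0.4552
Sum ≈ 2.4432 → 2.443 bits.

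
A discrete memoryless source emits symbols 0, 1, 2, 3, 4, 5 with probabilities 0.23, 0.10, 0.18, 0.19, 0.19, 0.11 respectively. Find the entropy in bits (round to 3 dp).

2.526 bits

H = −Σ pᵢ log₂ pᵢ.
−0.23·log₂(0.23) = 0.4877
−0.10·log₂(0.10) = 0.3322
−0.18·log₂(0.18) = 0.4453
−0.19·log₂(0.19) = 0.4552
−0.19·log₂(0.19) = 0.4552
−0.11·log₂(0.11) = 0.3503
Sum ≈ 2.5259 → 2.526 bits.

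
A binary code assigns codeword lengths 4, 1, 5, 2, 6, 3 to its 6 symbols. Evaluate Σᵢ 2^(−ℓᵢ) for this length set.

With common denominator 2^6 = 64: Σ 2^(−ℓᵢ) = 4/64 + 32/64 + 2/64 + 16/64 + 1/64 + 8/64 = 63/64 = 0.984375.

0.984375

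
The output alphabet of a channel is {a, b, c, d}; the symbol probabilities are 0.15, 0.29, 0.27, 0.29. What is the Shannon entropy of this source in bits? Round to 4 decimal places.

1.9564 bits

H = −Σ pᵢ log₂ pᵢ.
−0.15·log₂(0.15) = 0.4105
−0.29·log₂(0.29) = 0.5179
−0.27·log₂(0.27) = 0.5100
−0.29·log₂(0.29) = 0.5179
Sum ≈ 1.9564 → 1.9564 bits.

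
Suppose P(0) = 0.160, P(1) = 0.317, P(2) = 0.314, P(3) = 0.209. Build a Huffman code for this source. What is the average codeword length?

2 bits/symbol

Repeatedly combine the two least-probable nodes; the expected code length is the sum of the merged weights.
merge 4/25 + 209/1000 → 369/1000
merge 157/500 + 317/1000 → 631/1000
merge 369/1000 + 631/1000 → 1
L = 369/1000 + 631/1000 + 1 = 2 bits/symbol.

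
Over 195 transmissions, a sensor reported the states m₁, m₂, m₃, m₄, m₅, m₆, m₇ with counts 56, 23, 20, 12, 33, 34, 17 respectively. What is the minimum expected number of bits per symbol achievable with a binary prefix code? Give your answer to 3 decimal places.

2.687 bits/symbol

Probabilities are the counts divided by 195.
Repeatedly combine the two least-probable nodes; the expected code length is the sum of the merged weights.
merge 4/65 + 17/195 → 29/195
merge 4/39 + 23/195 → 43/195
merge 29/195 + 11/65 → 62/195
merge 34/195 + 43/195 → 77/195
merge 56/195 + 62/195 → 118/195
merge 77/195 + 118/195 → 1
L = 29/195 + 43/195 + 62/195 + 77/195 + 118/195 + 1 = 524/195 ≈ 2.687 bits/symbol.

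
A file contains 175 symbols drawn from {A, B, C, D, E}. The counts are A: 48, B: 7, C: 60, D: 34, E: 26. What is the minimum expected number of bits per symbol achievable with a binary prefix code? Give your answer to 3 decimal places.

2.189 bits/symbol

Probabilities are the counts divided by 175.
Repeatedly combine the two least-probable nodes; the expected code length is the sum of the merged weights.
merge 1/25 + 26/175 → 33/175
merge 33/175 + 34/175 → 67/175
merge 48/175 + 12/35 → 108/175
merge 67/175 + 108/175 → 1
L = 33/175 + 67/175 + 108/175 + 1 = 383/175 ≈ 2.189 bits/symbol.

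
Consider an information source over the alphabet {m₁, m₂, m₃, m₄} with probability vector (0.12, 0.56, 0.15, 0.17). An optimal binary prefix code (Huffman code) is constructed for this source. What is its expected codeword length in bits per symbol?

1.71 bits/symbol

Repeatedly combine the two least-probable nodes; the expected code length is the sum of the merged weights.
merge 3/25 + 3/20 → 27/100
merge 17/100 + 27/100 → 11/25
merge 11/25 + 14/25 → 1
L = 27/100 + 11/25 + 1 = 171/100 = 1.71 bits/symbol.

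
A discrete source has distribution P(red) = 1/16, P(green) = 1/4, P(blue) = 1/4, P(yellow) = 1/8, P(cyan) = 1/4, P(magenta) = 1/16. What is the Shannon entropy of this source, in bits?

Each probability is a power of 1/2, so log₂(1/p) is an integer.
H = Σ p·log₂(1/p) = 1/16·4 + 1/4·2 + 1/4·2 + 1/8·3 + 1/4·2 + 1/16·4 = 2.375 bits.

2.375 bits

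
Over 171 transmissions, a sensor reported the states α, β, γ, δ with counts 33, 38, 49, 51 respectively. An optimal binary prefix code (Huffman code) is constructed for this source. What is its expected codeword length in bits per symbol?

2 bits/symbol

Probabilities are the counts divided by 171.
Repeatedly combine the two least-probable nodes; the expected code length is the sum of the merged weights.
merge 11/57 + 2/9 → 71/171
merge 49/171 + 17/57 → 100/171
merge 71/171 + 100/171 → 1
L = 71/171 + 100/171 + 1 = 2 bits/symbol.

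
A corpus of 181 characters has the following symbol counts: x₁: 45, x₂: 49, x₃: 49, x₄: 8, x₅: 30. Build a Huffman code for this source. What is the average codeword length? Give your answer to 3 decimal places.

2.210 bits/symbol

Probabilities are the counts divided by 181.
Repeatedly combine the two least-probable nodes; the expected code length is the sum of the merged weights.
merge 8/181 + 30/181 → 38/181
merge 38/181 + 45/181 → 83/181
merge 49/181 + 49/181 → 98/181
merge 83/181 + 98/181 → 1
L = 38/181 + 83/181 + 98/181 + 1 = 400/181 ≈ 2.210 bits/symbol.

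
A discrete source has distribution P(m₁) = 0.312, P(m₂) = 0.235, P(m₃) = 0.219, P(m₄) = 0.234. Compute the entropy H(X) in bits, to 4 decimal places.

H = −Σ pᵢ log₂ pᵢ.
−0.312·log₂(0.312) = 0.5243
−0.235·log₂(0.235) = 0.4910
−0.219·log₂(0.219) = 0.4798
−0.234·log₂(0.234) = 0.4903
Sum ≈ 1.9854 → 1.9854 bits.

1.9854 bits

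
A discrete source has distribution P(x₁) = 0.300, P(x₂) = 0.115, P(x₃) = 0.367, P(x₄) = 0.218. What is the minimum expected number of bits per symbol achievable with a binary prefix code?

Repeatedly combine the two least-probable nodes; the expected code length is the sum of the merged weights.
merge 23/200 + 109/500 → 333/1000
merge 3/10 + 333/1000 → 633/1000
merge 367/1000 + 633/1000 → 1
L = 333/1000 + 633/1000 + 1 = 983/500 = 1.966 bits/symbol.

1.966 bits/symbol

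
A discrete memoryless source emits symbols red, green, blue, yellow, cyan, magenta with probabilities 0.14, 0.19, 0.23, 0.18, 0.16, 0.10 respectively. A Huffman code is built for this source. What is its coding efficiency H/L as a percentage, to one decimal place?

Entropy H = −Σ p log₂ p ≈ 2.5405 bits.
Huffman merges: 1/10+7/50→6/25; 4/25+9/50→17/50; 19/100+23/100→21/50; 6/25+17/50→29/50; 21/50+29/50→1. L = 129/50 ≈ 2.5800.
Efficiency = H/L = 2.5405/2.5800 = 98.5%.

98.5%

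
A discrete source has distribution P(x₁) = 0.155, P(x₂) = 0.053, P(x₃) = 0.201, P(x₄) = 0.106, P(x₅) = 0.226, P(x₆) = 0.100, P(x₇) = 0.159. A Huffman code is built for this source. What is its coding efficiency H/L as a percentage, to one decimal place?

Entropy H = −Σ p log₂ p ≈ 2.6889 bits.
Huffman merges: 53/1000+1/10→153/1000; 53/500+153/1000→259/1000; 31/200+159/1000→157/500; 201/1000+113/500→427/1000; 259/1000+157/500→573/1000; 427/1000+573/1000→1. L = 1363/500 ≈ 2.7260.
Efficiency = H/L = 2.6889/2.7260 = 98.6%.

98.6%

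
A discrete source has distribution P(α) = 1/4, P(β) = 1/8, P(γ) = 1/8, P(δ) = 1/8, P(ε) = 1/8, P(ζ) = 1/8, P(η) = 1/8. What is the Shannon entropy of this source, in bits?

Each probability is a power of 1/2, so log₂(1/p) is an integer.
H = Σ p·log₂(1/p) = 1/4·2 + 1/8·3 + 1/8·3 + 1/8·3 + 1/8·3 + 1/8·3 + 1/8·3 = 2.75 bits.

2.75 bits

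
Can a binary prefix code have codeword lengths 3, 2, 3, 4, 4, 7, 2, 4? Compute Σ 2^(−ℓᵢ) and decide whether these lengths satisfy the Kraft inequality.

With common denominator 2^7 = 128: Σ 2^(−ℓᵢ) = 16/128 + 32/128 + 16/128 + 8/128 + 8/128 + 1/128 + 32/128 + 8/128 = 121/128 = 0.9453125.
Kraft's inequality requires Σ ≤ 1; here Σ = 0.9453125 ≤ 1, so such a prefix code exists.

0.9453125; yes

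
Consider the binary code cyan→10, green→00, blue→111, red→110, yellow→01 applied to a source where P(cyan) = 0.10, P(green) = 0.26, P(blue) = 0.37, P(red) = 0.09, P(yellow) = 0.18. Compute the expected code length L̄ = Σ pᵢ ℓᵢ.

2.46 bits/symbol

L̄ = Σ pᵢ·ℓᵢ = 0.10·2 + 0.26·2 + 0.37·3 + 0.09·3 + 0.18·2 = 2.46 bits/symbol.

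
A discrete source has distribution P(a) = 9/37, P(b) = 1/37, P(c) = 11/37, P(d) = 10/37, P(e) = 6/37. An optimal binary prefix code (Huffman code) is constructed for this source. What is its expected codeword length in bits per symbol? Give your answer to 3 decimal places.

2.189 bits/symbol

Repeatedly combine the two least-probable nodes; the expected code length is the sum of the merged weights.
merge 1/37 + 6/37 → 7/37
merge 7/37 + 9/37 → 16/37
merge 10/37 + 11/37 → 21/37
merge 16/37 + 21/37 → 1
L = 7/37 + 16/37 + 21/37 + 1 = 81/37 ≈ 2.189 bits/symbol.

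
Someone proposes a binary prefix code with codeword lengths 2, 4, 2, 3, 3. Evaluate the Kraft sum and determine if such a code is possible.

0.8125; yes

With common denominator 2^4 = 16: Σ 2^(−ℓᵢ) = 4/16 + 1/16 + 4/16 + 2/16 + 2/16 = 13/16 = 0.8125.
Kraft's inequality requires Σ ≤ 1; here Σ = 0.8125 ≤ 1, so such a prefix code exists.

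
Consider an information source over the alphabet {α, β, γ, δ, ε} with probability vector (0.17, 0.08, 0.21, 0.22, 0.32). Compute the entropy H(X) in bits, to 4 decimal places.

H = −Σ pᵢ log₂ pᵢ.
−0.17·log₂(0.17) = 0.4346
−0.08·log₂(0.08) = 0.2915
−0.21·log₂(0.21) = 0.4728
−0.22·log₂(0.22) = 0.4806
−0.32·log₂(0.32) = 0.5260
Sum ≈ 2.2055 → 2.2055 bits.

2.2055 bits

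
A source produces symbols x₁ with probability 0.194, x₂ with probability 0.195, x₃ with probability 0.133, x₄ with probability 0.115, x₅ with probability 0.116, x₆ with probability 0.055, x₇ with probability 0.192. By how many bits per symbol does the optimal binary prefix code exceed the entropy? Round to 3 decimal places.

0.068 bits

Entropy H = −Σ p log₂ p ≈ 2.7126 bits.
Huffman merges: 11/200+23/200→17/100; 29/250+133/1000→249/1000; 17/100+24/125→181/500; 97/500+39/200→389/1000; 249/1000+181/500→611/1000; 389/1000+611/1000→1. L = 2781/1000 ≈ 2.7810.
L − H = 2.7810 − 2.7126 = 0.068 bits.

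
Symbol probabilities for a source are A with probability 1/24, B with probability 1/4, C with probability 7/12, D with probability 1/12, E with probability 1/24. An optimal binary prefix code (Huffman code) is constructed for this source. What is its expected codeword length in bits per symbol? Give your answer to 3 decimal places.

1.667 bits/symbol

Repeatedly combine the two least-probable nodes; the expected code length is the sum of the merged weights.
merge 1/24 + 1/24 → 1/12
merge 1/12 + 1/12 → 1/6
merge 1/6 + 1/4 → 5/12
merge 5/12 + 7/12 → 1
L = 1/12 + 1/6 + 5/12 + 1 = 5/3 ≈ 1.667 bits/symbol.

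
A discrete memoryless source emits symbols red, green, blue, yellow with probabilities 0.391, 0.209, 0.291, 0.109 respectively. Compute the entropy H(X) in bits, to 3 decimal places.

H = −Σ pᵢ log₂ pᵢ.
−0.391·log₂(0.391) = 0.5297
−0.209·log₂(0.209) = 0.4720
−0.291·log₂(0.291) = 0.5182
−0.109·log₂(0.109) = 0.3485
Sum ≈ 1.8685 → 1.869 bits.

1.869 bits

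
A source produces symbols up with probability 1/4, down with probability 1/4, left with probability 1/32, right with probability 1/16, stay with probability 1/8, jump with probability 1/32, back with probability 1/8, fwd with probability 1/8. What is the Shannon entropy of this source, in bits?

Each probability is a power of 1/2, so log₂(1/p) is an integer.
H = Σ p·log₂(1/p) = 1/4·2 + 1/4·2 + 1/32·5 + 1/16·4 + 1/8·3 + 1/32·5 + 1/8·3 + 1/8·3 = 2.6875 bits.

2.6875 bits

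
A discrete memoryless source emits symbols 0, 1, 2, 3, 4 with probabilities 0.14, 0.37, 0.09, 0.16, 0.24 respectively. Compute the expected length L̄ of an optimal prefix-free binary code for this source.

Repeatedly combine the two least-probable nodes; the expected code length is the sum of the merged weights.
merge 9/100 + 7/50 → 23/100
merge 4/25 + 23/100 → 39/100
merge 6/25 + 37/100 → 61/100
merge 39/100 + 61/100 → 1
L = 23/100 + 39/100 + 61/100 + 1 = 223/100 = 2.23 bits/symbol.

2.23 bits/symbol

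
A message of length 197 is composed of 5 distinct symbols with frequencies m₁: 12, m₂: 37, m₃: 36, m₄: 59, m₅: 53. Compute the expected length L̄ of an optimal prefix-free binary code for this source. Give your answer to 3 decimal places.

Probabilities are the counts divided by 197.
Repeatedly combine the two least-probable nodes; the expected code length is the sum of the merged weights.
merge 12/197 + 36/197 → 48/197
merge 37/197 + 48/197 → 85/197
merge 53/197 + 59/197 → 112/197
merge 85/197 + 112/197 → 1
L = 48/197 + 85/197 + 112/197 + 1 = 442/197 ≈ 2.244 bits/symbol.

2.244 bits/symbol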